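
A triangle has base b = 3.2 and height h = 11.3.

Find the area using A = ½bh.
A = ½·b·h = ½·3.2·11.3 = ½·36.16 = 18.08

Area = 18.08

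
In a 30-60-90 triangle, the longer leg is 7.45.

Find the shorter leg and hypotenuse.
In a 30-60-90 triangle the sides are in ratio 1 : √3 : 2, so short leg = long leg/√3 and hypotenuse = 2·(short leg).
Short leg = 7.45/√3 ≈ 7.45/1.73205 ≈ 4.30126
Hypotenuse = 2·4.30126 ≈ 8.60252

Short leg = 4.301, Hypotenuse = 8.603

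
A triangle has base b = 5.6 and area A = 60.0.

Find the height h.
A = ½·b·h  ⇒  h = 2A/b = 2·60.0/5.6 = 120/5.6 ≈ 21.4286

h = 21.43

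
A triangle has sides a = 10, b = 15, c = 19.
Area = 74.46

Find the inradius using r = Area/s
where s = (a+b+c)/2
s = (10 + 15 + 19)/2 = 44/2 = 22
r = Area/s = 74.46/22 ≈ 3.38455

r = 3.385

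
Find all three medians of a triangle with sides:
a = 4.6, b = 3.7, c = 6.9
Median formula: m_a = ½√(2b² + 2c² − a²) (and cyclically). a² = 21.16, b² = 13.69, c² = 47.61.
m_a = ½√(2·13.69 + 2·47.61 − 21.16) = ½√101.44 ≈ ½·10.0717 ≈ 5.03587
m_b = ½√(2·21.16 + 2·47.61 − 13.69) = ½√123.85 ≈ ½·11.1288 ≈ 5.5644
m_c = ½√(2·21.16 + 2·13.69 − 47.61) = ½√22.09 ≈ ½·4.7 ≈ 2.35

m_a = 5.036, m_b = 5.564, m_c = 2.35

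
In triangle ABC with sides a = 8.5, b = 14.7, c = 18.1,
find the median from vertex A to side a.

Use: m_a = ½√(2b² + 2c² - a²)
m_a = ½√(2·14.7² + 2·18.1² − 8.5²) = ½√(2·216.09 + 2·327.61 − 72.25) = ½√(432.18 + 655.22 − 72.25) = ½√1015.15
√1015.15 ≈ 31.8614, so m_a ≈ 15.9307

m_a = 15.93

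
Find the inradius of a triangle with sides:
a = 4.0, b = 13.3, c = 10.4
r = Area/s where s is the semi-perimeter.
s = (4.0 + 13.3 + 10.4)/2 = 27.7/2 = 13.85
Area = √(s(s−a)(s−b)(s−c)) = √(13.85·9.85·0.55·3.45) ≈ √258.862 ≈ 16.0892
r ≈ 16.0892/13.85 ≈ 1.16167

r = 1.162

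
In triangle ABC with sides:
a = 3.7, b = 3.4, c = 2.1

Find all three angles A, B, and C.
Law of cosines for each angle (a² = 13.69, b² = 11.56, c² = 4.41):
cos(A) = (b² + c² − a²)/(2bc) = (11.56 + 4.41 − 13.69)/(2·3.4·2.1) = 2.28/14.28 ≈ 0.159664  ⇒  A ≈ 80.8126°
cos(B) = (a² + c² − b²)/(2ac) = (13.69 + 4.41 − 11.56)/(2·3.7·2.1) = 6.54/15.54 ≈ 0.420849  ⇒  B ≈ 65.1118°
cos(C) = (a² + b² − c²)/(2ab) = (13.69 + 11.56 − 4.41)/(2·3.7·3.4) = 20.84/25.16 ≈ 0.828299  ⇒  C ≈ 34.0756°
Check: A + B + C ≈ 180°

A = 80.81°, B = 65.11°, C = 34.08°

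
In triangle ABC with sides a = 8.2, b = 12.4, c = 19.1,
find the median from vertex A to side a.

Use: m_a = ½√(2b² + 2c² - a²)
m_a = ½√(2·12.4² + 2·19.1² − 8.2²) = ½√(2·153.76 + 2·364.81 − 67.24) = ½√(307.52 + 729.62 − 67.24) = ½√969.9
√969.9 ≈ 31.1432, so m_a ≈ 15.5716

m_a = 15.57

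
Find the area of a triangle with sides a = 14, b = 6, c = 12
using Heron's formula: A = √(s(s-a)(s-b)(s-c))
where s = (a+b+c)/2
s = (14 + 6 + 12)/2 = 32/2 = 16
s − a = 2, s − b = 10, s − c = 4
s(s−a)(s−b)(s−c) = 16·2·10·4 = 1280
Area = √1280 ≈ 35.7771

s = 16.0, Area = 35.78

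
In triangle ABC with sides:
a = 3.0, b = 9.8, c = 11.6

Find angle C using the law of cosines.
c² = a² + b² − 2ab·cos(C)  ⇒  cos(C) = (a² + b² − c²)/(2ab)
cos(C) = (3.0² + 9.8² − 11.6²)/(2·3.0·9.8) = (9 + 96.04 − 134.56)/58.8 = -29.52/58.8 ≈ -0.502041
C = arccos(-0.502041) ≈ 120.135°

C = 120.1°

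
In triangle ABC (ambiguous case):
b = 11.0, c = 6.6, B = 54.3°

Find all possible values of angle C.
b/sin(B) = c/sin(C)  ⇒  sin(C) = c·sin(B)/b = 6.6·sin(54.3°)/11.0
sin(54.3°) ≈ 0.812084
sin(C) ≈ 6.6·0.812084/11.0 ≈ 5.35975/11.0 ≈ 0.48725
Candidate 1: C₁ = arcsin(0.48725) ≈ 29.16°  →  A = 180° − 54.3° − 29.16° ≈ 96.54° > 0, valid
Candidate 2: C₂ = 180° − C₁ ≈ 150.84°  →  A = 180° − 54.3° − 150.84° ≈ -25.14° ≤ 0, not a valid triangle

C = 29.16° (one solution)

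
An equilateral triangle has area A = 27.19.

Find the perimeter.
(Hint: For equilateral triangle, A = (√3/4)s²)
A = (√3/4)s²  ⇒  s² = 4A/√3 = 4·27.19/√3 = 108.76/1.73205 ≈ 62.7926
s ≈ √62.7926 ≈ 7.92418
Perimeter = 3s ≈ 3·7.92418 ≈ 23.7725

Perimeter = 23.77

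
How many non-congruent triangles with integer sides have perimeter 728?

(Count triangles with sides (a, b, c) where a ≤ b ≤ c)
Let a ≤ b ≤ c with a + b + c = 728. The only binding inequality is a + b > c, i.e. 728 − c > c, so c < 728/2; and c ≥ 728/3 since c is the largest side.
So 243 ≤ c ≤ 363. For each c, b runs from ⌈(728 − c)/2⌉ up to c (then a = 728 − b − c satisfies 1 ≤ a ≤ b automatically), giving c − ⌈(728 − c)/2⌉ + 1 choices.
Summing over c: 1 + 3 + 4 + 6 + … + 180 + 181  (121 terms, c = 243, …, 363) = 11041
Check (closed form: nearest integer to p²/48 for even p, (p+3)²/48 for odd p): 728²/48 = 529984/48 ≈ 11041.33 → 11041

11041 triangles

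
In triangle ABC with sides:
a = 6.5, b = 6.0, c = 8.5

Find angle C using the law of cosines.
c² = a² + b² − 2ab·cos(C)  ⇒  cos(C) = (a² + b² − c²)/(2ab)
cos(C) = (6.5² + 6.0² − 8.5²)/(2·6.5·6.0) = (42.25 + 36 − 72.25)/78 = 6/78 ≈ 0.0769231
C = arccos(0.0769231) ≈ 85.5883°

C = 85.59°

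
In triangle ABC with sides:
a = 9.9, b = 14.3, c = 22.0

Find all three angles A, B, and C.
Law of cosines for each angle (a² = 98.01, b² = 204.49, c² = 484):
cos(A) = (b² + c² − a²)/(2bc) = (204.49 + 484 − 98.01)/(2·14.3·22.0) = 590.48/629.2 ≈ 0.938462  ⇒  A ≈ 20.2052°
cos(B) = (a² + c² − b²)/(2ac) = (98.01 + 484 − 204.49)/(2·9.9·22.0) = 377.52/435.6 ≈ 0.866667  ⇒  B ≈ 29.9264°
cos(C) = (a² + b² − c²)/(2ab) = (98.01 + 204.49 − 484)/(2·9.9·14.3) = -181.5/283.14 ≈ -0.641026  ⇒  C ≈ 129.868°
Check: A + B + C ≈ 180°

A = 20.21°, B = 29.93°, C = 129.9°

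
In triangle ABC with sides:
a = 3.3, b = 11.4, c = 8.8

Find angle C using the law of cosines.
c² = a² + b² − 2ab·cos(C)  ⇒  cos(C) = (a² + b² − c²)/(2ab)
cos(C) = (3.3² + 11.4² − 8.8²)/(2·3.3·11.4) = (10.89 + 129.96 − 77.44)/75.24 = 63.41/75.24 ≈ 0.84277
C = arccos(0.84277) ≈ 32.5662°

C = 32.57°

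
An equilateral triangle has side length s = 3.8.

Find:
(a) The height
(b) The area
(a) The height splits the triangle into two 30-60-90 halves: h = s·√3/2 = 3.8·1.73205/2 ≈ 6.58179/2 ≈ 3.2909
(b) Area = (√3/4)·s² = (√3/4)·3.8² = (√3/4)·14.44 ≈ 0.433013·14.44 ≈ 6.2527

Height = 3.291, Area = 6.253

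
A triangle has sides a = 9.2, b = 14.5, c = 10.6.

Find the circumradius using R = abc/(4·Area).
First find the area with Heron's formula.
s = (9.2 + 14.5 + 10.6)/2 = 17.15
Area = √(s(s−a)(s−b)(s−c)) = √(17.15·7.95·2.65·6.55) ≈ √2366.56 ≈ 48.6474
abc = 9.2·14.5·10.6 = 1414.04
R = abc/(4·Area) ≈ 1414.04/(4·48.6474) = 1414.04/194.589 ≈ 7.26679

R = 7.267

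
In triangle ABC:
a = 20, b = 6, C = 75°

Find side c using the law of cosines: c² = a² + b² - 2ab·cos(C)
c² = 20² + 6² − 2·20·6·cos(75°)
cos(75°) ≈ 0.258819
c² ≈ 400 + 36 − 240·(0.258819) ≈ 436 − 62.1166 ≈ 373.883
c ≈ √373.883 ≈ 19.3361

c = 19.34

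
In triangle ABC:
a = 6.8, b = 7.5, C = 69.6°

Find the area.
Two sides and the included angle (SAS): A = ½·a·b·sin(C) = ½·6.8·7.5·sin(69.6°)
sin(69.6°) ≈ 0.937282
A ≈ ½·51·0.937282 = 25.5·0.937282 ≈ 23.9007

Area = 23.9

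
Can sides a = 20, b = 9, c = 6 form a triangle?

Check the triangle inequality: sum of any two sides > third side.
a + b vs c: 20 + 9 = 29 > 6  ✓
a + c vs b: 20 + 6 = 26 > 9  ✓
b + c vs a: 9 + 6 = 15 ≤ 20  ✗

No: 9 + 6 = 15 is not > 20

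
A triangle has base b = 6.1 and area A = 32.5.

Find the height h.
A = ½·b·h  ⇒  h = 2A/b = 2·32.5/6.1 = 65/6.1 ≈ 10.6557

h = 10.66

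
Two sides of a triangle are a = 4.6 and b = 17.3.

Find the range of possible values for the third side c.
Triangle inequality: |a − b| < c < a + b
|a − b| = |4.6 − 17.3| = 12.7
a + b = 4.6 + 17.3 = 21.9

12.7 < c < 21.9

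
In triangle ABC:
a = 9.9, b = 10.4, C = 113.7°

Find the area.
Two sides and the included angle (SAS): A = ½·a·b·sin(C) = ½·9.9·10.4·sin(113.7°)
sin(113.7°) ≈ 0.915663
A ≈ ½·102.96·0.915663 = 51.48·0.915663 ≈ 47.1383

Area = 47.14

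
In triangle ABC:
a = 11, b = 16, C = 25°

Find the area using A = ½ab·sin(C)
A = ½·a·b·sin(C) = ½·11·16·sin(25°)
sin(25°) ≈ 0.422618
A ≈ ½·176·0.422618 = 88·0.422618 ≈ 37.1904

Area = 37.19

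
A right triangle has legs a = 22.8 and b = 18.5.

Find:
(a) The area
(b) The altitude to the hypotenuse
(a) The legs are perpendicular, so Area = ½·a·b = ½·22.8·18.5 = ½·421.8 = 210.9
(b) Hypotenuse c = √(a² + b²) = √(519.84 + 342.25) = √862.09 ≈ 29.3614
    Area = ½·c·h_c  ⇒  h_c = 2·Area/c = 421.8/29.3614 ≈ 14.3658

Area = 210.9, h_c = 14.37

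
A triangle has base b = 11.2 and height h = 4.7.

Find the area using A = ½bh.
A = ½·b·h = ½·11.2·4.7 = ½·52.64 = 26.32

Area = 26.32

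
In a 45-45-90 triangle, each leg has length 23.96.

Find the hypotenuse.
In a 45-45-90 triangle the sides are in ratio 1 : 1 : √2, so hypotenuse = leg·√2.
Hypotenuse = 23.96·√2 ≈ 23.96·1.41421 ≈ 33.8846

Hypotenuse = 23.96√2 = 33.88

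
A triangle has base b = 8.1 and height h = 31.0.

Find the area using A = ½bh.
A = ½·b·h = ½·8.1·31.0 = ½·251.1 = 125.55

Area = 125.55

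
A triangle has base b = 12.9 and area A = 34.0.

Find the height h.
A = ½·b·h  ⇒  h = 2A/b = 2·34.0/12.9 = 68/12.9 ≈ 5.27132

h = 5.271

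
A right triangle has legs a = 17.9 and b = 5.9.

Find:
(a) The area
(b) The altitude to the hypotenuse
(a) The legs are perpendicular, so Area = ½·a·b = ½·17.9·5.9 = ½·105.61 = 52.805
(b) Hypotenuse c = √(a² + b²) = √(320.41 + 34.81) = √355.22 ≈ 18.8473
    Area = ½·c·h_c  ⇒  h_c = 2·Area/c = 105.61/18.8473 ≈ 5.60346

Area = 52.805, h_c = 5.603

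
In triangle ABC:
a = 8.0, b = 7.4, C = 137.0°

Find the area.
Two sides and the included angle (SAS): A = ½·a·b·sin(C) = ½·8.0·7.4·sin(137.0°)
sin(137.0°) ≈ 0.681998
A ≈ ½·59.2·0.681998 = 29.6·0.681998 ≈ 20.1872

Area = 20.19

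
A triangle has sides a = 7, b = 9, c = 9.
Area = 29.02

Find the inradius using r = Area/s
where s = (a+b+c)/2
s = (7 + 9 + 9)/2 = 25/2 = 12.5
r = Area/s = 29.02/12.5 ≈ 2.3216

r = 2.322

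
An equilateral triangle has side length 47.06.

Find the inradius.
r = Area/s with s the semi-perimeter.
Area = (√3/4)·47.06² = (√3/4)·2214.6436 ≈ 0.433013·2214.6436 ≈ 958.969
s = 3·47.06/2 = 70.59
r ≈ 958.969/70.59 ≈ 13.5851
(Equivalently r = side/(2√3) = 47.06/3.4641 ≈ 13.5851.)

r = 13.59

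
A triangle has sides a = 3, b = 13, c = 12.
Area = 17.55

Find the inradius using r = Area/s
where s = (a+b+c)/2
s = (3 + 13 + 12)/2 = 28/2 = 14
r = Area/s = 17.55/14 ≈ 1.25357

r = 1.254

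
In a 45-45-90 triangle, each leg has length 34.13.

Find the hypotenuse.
In a 45-45-90 triangle the sides are in ratio 1 : 1 : √2, so hypotenuse = leg·√2.
Hypotenuse = 34.13·√2 ≈ 34.13·1.41421 ≈ 48.2671

Hypotenuse = 34.13√2 = 48.27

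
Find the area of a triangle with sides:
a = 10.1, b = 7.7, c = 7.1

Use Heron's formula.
s = (10.1 + 7.7 + 7.1)/2 = 24.9/2 = 12.45
s − a = 2.35, s − b = 4.75, s − c = 5.35
s(s−a)(s−b)(s−c) = 12.45·2.35·4.75·5.35 ≈ 743.506
Area = √743.506 ≈ 27.2673

Area = 27.27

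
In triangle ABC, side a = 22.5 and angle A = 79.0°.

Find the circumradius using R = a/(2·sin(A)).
R = a/(2·sin(A)) = 22.5/(2·sin(79.0°))
sin(79.0°) ≈ 0.981627
R ≈ 22.5/(2·0.981627) = 22.5/1.96325 ≈ 11.4606

R = 11.46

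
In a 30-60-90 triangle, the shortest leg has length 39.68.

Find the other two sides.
In a 30-60-90 triangle the sides are in ratio 1 : √3 : 2 (short leg : long leg : hypotenuse).
Long leg = 39.68·√3 ≈ 39.68·1.73205 ≈ 68.7278
Hypotenuse = 2·39.68 = 79.36

Long leg = 39.68√3 = 68.73, Hypotenuse = 79.36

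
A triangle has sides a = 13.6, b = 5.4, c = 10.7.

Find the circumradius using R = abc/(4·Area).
First find the area with Heron's formula.
s = (13.6 + 5.4 + 10.7)/2 = 14.85
Area = √(s(s−a)(s−b)(s−c)) = √(14.85·1.25·9.45·4.15) ≈ √727.975 ≈ 26.981
abc = 13.6·5.4·10.7 = 785.808
R = abc/(4·Area) ≈ 785.808/(4·26.981) = 785.808/107.924 ≈ 7.28112

R = 7.281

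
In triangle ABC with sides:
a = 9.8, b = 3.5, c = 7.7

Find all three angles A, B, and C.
Law of cosines for each angle (a² = 96.04, b² = 12.25, c² = 59.29):
cos(A) = (b² + c² − a²)/(2bc) = (12.25 + 59.29 − 96.04)/(2·3.5·7.7) = -24.5/53.9 ≈ -0.454545  ⇒  A ≈ 117.036°
cos(B) = (a² + c² − b²)/(2ac) = (96.04 + 59.29 − 12.25)/(2·9.8·7.7) = 143.08/150.92 ≈ 0.948052  ⇒  B ≈ 18.549°
cos(C) = (a² + b² − c²)/(2ab) = (96.04 + 12.25 − 59.29)/(2·9.8·3.5) = 49/68.6 ≈ 0.714286  ⇒  C ≈ 44.4153°
Check: A + B + C ≈ 180°

A = 117°, B = 18.55°, C = 44.42°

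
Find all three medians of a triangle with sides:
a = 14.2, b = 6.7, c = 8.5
Median formula: m_a = ½√(2b² + 2c² − a²) (and cyclically). a² = 201.64, b² = 44.89, c² = 72.25.
m_a = ½√(2·44.89 + 2·72.25 − 201.64) = ½√32.64 ≈ ½·5.71314 ≈ 2.85657
m_b = ½√(2·201.64 + 2·72.25 − 44.89) = ½√502.89 ≈ ½·22.4252 ≈ 11.2126
m_c = ½√(2·201.64 + 2·44.89 − 72.25) = ½√420.81 ≈ ½·20.5137 ≈ 10.2568

m_a = 2.857, m_b = 11.21, m_c = 10.26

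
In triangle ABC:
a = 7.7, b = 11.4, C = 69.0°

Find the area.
Two sides and the included angle (SAS): A = ½·a·b·sin(C) = ½·7.7·11.4·sin(69.0°)
sin(69.0°) ≈ 0.93358
A ≈ ½·87.78·0.93358 = 43.89·0.93358 ≈ 40.9748

Area = 40.97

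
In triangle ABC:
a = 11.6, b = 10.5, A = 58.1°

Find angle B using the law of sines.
a/sin(A) = b/sin(B)  ⇒  sin(B) = b·sin(A)/a = 10.5·sin(58.1°)/11.6
sin(58.1°) ≈ 0.848972
sin(B) ≈ 10.5·0.848972/11.6 ≈ 8.9142/11.6 ≈ 0.768466
B = arcsin(0.768466) ≈ 50.2163°
(Since b ≤ a we need B ≤ A, so the obtuse alternative 180° − 50.2163° ≈ 129.784° is rejected.)

B = 50.22°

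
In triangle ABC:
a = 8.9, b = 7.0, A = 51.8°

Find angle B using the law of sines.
a/sin(A) = b/sin(B)  ⇒  sin(B) = b·sin(A)/a = 7.0·sin(51.8°)/8.9
sin(51.8°) ≈ 0.785857
sin(B) ≈ 7.0·0.785857/8.9 ≈ 5.501/8.9 ≈ 0.61809
B = arcsin(0.61809) ≈ 38.1768°
(Since b ≤ a we need B ≤ A, so the obtuse alternative 180° − 38.1768° ≈ 141.823° is rejected.)

B = 38.18°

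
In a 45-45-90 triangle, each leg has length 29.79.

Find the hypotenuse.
In a 45-45-90 triangle the sides are in ratio 1 : 1 : √2, so hypotenuse = leg·√2.
Hypotenuse = 29.79·√2 ≈ 29.79·1.41421 ≈ 42.1294

Hypotenuse = 29.79√2 = 42.13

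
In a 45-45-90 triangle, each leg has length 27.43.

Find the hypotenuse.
In a 45-45-90 triangle the sides are in ratio 1 : 1 : √2, so hypotenuse = leg·√2.
Hypotenuse = 27.43·√2 ≈ 27.43·1.41421 ≈ 38.7919

Hypotenuse = 27.43√2 = 38.79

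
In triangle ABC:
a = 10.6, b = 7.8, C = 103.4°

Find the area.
Two sides and the included angle (SAS): A = ½·a·b·sin(C) = ½·10.6·7.8·sin(103.4°)
sin(103.4°) ≈ 0.972776
A ≈ ½·82.68·0.972776 = 41.34·0.972776 ≈ 40.2146

Area = 40.21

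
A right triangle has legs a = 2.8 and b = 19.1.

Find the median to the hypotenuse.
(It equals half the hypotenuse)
Hypotenuse c = √(a² + b²) = √(7.84 + 364.81) = √372.65 ≈ 19.3041
Median to hypotenuse = c/2 ≈ 19.3041/2 ≈ 9.65207

Median = 9.652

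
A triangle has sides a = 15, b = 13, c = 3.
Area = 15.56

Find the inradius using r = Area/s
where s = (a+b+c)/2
s = (15 + 13 + 3)/2 = 31/2 = 15.5
r = Area/s = 15.56/15.5 ≈ 1.00387

r = 1.004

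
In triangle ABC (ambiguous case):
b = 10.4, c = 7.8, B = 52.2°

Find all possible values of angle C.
b/sin(B) = c/sin(C)  ⇒  sin(C) = c·sin(B)/b = 7.8·sin(52.2°)/10.4
sin(52.2°) ≈ 0.790155
sin(C) ≈ 7.8·0.790155/10.4 ≈ 6.16321/10.4 ≈ 0.592616
Candidate 1: C₁ = arcsin(0.592616) ≈ 36.3429°  →  A = 180° − 52.2° − 36.3429° ≈ 91.4571° > 0, valid
Candidate 2: C₂ = 180° − C₁ ≈ 143.657°  →  A = 180° − 52.2° − 143.657° ≈ -15.8571° ≤ 0, not a valid triangle

C = 36.34° (one solution)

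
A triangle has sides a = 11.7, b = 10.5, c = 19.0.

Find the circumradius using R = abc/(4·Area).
First find the area with Heron's formula.
s = (11.7 + 10.5 + 19.0)/2 = 20.6
Area = √(s(s−a)(s−b)(s−c)) = √(20.6·8.9·10.1·1.6) ≈ √2962.77 ≈ 54.4314
abc = 11.7·10.5·19.0 = 2334.15
R = abc/(4·Area) ≈ 2334.15/(4·54.4314) = 2334.15/217.725 ≈ 10.7206

R = 10.72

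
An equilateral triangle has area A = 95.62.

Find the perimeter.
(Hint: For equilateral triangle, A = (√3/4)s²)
A = (√3/4)s²  ⇒  s² = 4A/√3 = 4·95.62/√3 = 382.48/1.73205 ≈ 220.825
s ≈ √220.825 ≈ 14.8602
Perimeter = 3s ≈ 3·14.8602 ≈ 44.5805

Perimeter = 44.58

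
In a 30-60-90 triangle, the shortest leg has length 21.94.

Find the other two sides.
In a 30-60-90 triangle the sides are in ratio 1 : √3 : 2 (short leg : long leg : hypotenuse).
Long leg = 21.94·√3 ≈ 21.94·1.73205 ≈ 38.0012
Hypotenuse = 2·21.94 = 43.88

Long leg = 21.94√3 = 38, Hypotenuse = 43.88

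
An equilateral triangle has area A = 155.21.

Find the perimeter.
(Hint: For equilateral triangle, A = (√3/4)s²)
A = (√3/4)s²  ⇒  s² = 4A/√3 = 4·155.21/√3 = 620.84/1.73205 ≈ 358.442
s ≈ √358.442 ≈ 18.9326
Perimeter = 3s ≈ 3·18.9326 ≈ 56.7977

Perimeter = 56.8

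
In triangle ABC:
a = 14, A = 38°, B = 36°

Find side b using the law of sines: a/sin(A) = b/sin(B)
a/sin(A) = b/sin(B)  ⇒  b = a·sin(B)/sin(A) = 14·sin(36°)/sin(38°)
sin(36°) ≈ 0.587785, sin(38°) ≈ 0.615661
b ≈ 14·0.587785/0.615661 ≈ 8.22899/0.615661 ≈ 13.3661

b = 13.37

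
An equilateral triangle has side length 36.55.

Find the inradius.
r = Area/s with s the semi-perimeter.
Area = (√3/4)·36.55² = (√3/4)·1335.9025 ≈ 0.433013·1335.9025 ≈ 578.463
s = 3·36.55/2 = 54.825
r ≈ 578.463/54.825 ≈ 10.5511
(Equivalently r = side/(2√3) = 36.55/3.4641 ≈ 10.5511.)

r = 10.55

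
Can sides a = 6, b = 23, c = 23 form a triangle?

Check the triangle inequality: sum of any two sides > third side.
a + b vs c: 6 + 23 = 29 > 23  ✓
a + c vs b: 6 + 23 = 29 > 23  ✓
b + c vs a: 23 + 23 = 46 > 6  ✓

Yes, triangle inequality satisfied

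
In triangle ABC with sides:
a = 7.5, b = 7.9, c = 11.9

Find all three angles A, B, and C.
Law of cosines for each angle (a² = 56.25, b² = 62.41, c² = 141.61):
cos(A) = (b² + c² − a²)/(2bc) = (62.41 + 141.61 − 56.25)/(2·7.9·11.9) = 147.77/188.02 ≈ 0.785927  ⇒  A ≈ 38.1935°
cos(B) = (a² + c² − b²)/(2ac) = (56.25 + 141.61 − 62.41)/(2·7.5·11.9) = 135.45/178.5 ≈ 0.758824  ⇒  B ≈ 40.6394°
cos(C) = (a² + b² − c²)/(2ab) = (56.25 + 62.41 − 141.61)/(2·7.5·7.9) = -22.95/118.5 ≈ -0.193671  ⇒  C ≈ 101.167°
Check: A + B + C ≈ 180°

A = 38.19°, B = 40.64°, C = 101.2°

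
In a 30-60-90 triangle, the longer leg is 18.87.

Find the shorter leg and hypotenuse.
In a 30-60-90 triangle the sides are in ratio 1 : √3 : 2, so short leg = long leg/√3 and hypotenuse = 2·(short leg).
Short leg = 18.87/√3 ≈ 18.87/1.73205 ≈ 10.8946
Hypotenuse = 2·10.8946 ≈ 21.7892

Short leg = 10.89, Hypotenuse = 21.79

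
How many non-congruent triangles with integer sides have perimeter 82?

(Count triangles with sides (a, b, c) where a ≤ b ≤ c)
Let a ≤ b ≤ c with a + b + c = 82. The only binding inequality is a + b > c, i.e. 82 − c > c, so c < 82/2; and c ≥ 82/3 since c is the largest side.
So 28 ≤ c ≤ 40. For each c, b runs from ⌈(82 − c)/2⌉ up to c (then a = 82 − b − c satisfies 1 ≤ a ≤ b automatically), giving c − ⌈(82 − c)/2⌉ + 1 choices.
Summing over c: 2 + 3 + 5 + 6 + … + 18 + 20  (13 terms, c = 28, …, 40) = 140
Check (closed form: nearest integer to p²/48 for even p, (p+3)²/48 for odd p): 82²/48 = 6724/48 ≈ 140.08 → 140

140 triangles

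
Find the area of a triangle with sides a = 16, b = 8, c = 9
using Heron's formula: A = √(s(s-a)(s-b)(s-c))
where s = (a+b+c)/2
s = (16 + 8 + 9)/2 = 33/2 = 16.5
s − a = 0.5, s − b = 8.5, s − c = 7.5
s(s−a)(s−b)(s−c) = 16.5·0.5·8.5·7.5 = 525.9375
Area = √525.9375 ≈ 22.9333

s = 16.5, Area = 22.93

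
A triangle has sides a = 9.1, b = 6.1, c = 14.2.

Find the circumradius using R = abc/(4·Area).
First find the area with Heron's formula.
s = (9.1 + 6.1 + 14.2)/2 = 14.7
Area = √(s(s−a)(s−b)(s−c)) = √(14.7·5.6·8.6·0.5) ≈ √353.976 ≈ 18.8142
abc = 9.1·6.1·14.2 = 788.242
R = abc/(4·Area) ≈ 788.242/(4·18.8142) = 788.242/75.257 ≈ 10.474

R = 10.47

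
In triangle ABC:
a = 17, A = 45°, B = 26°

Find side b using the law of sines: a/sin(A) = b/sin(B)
a/sin(A) = b/sin(B)  ⇒  b = a·sin(B)/sin(A) = 17·sin(26°)/sin(45°)
sin(26°) ≈ 0.438371, sin(45°) ≈ 0.707107
b ≈ 17·0.438371/0.707107 ≈ 7.45231/0.707107 ≈ 10.5392

b = 10.54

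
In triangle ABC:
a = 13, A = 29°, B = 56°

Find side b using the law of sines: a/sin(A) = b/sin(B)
a/sin(A) = b/sin(B)  ⇒  b = a·sin(B)/sin(A) = 13·sin(56°)/sin(29°)
sin(56°) ≈ 0.829038, sin(29°) ≈ 0.48481
b ≈ 13·0.829038/0.48481 ≈ 10.7775/0.48481 ≈ 22.2304

b = 22.23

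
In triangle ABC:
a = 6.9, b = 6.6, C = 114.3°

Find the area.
Two sides and the included angle (SAS): A = ½·a·b·sin(C) = ½·6.9·6.6·sin(114.3°)
sin(114.3°) ≈ 0.911403
A ≈ ½·45.54·0.911403 = 22.77·0.911403 ≈ 20.7527

Area = 20.75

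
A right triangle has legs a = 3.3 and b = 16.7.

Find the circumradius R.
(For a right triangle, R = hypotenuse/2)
Hypotenuse c = √(a² + b²) = √(10.89 + 278.89) = √289.78 ≈ 17.0229
R = c/2 ≈ 17.0229/2 ≈ 8.51146

R = 8.511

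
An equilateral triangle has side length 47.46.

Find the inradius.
r = Area/s with s the semi-perimeter.
Area = (√3/4)·47.46² = (√3/4)·2252.4516 ≈ 0.433013·2252.4516 ≈ 975.34
s = 3·47.46/2 = 71.19
r ≈ 975.34/71.19 ≈ 13.7005
(Equivalently r = side/(2√3) = 47.46/3.4641 ≈ 13.7005.)

r = 13.7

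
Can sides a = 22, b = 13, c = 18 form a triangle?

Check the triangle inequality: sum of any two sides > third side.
a + b vs c: 22 + 13 = 35 > 18  ✓
a + c vs b: 22 + 18 = 40 > 13  ✓
b + c vs a: 13 + 18 = 31 > 22  ✓

Yes, triangle inequality satisfied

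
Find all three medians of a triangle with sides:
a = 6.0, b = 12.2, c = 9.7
Median formula: m_a = ½√(2b² + 2c² − a²) (and cyclically). a² = 36, b² = 148.84, c² = 94.09.
m_a = ½√(2·148.84 + 2·94.09 − 36) = ½√449.86 ≈ ½·21.2099 ≈ 10.605
m_b = ½√(2·36 + 2·94.09 − 148.84) = ½√111.34 ≈ ½·10.5518 ≈ 5.27589
m_c = ½√(2·36 + 2·148.84 − 94.09) = ½√275.59 ≈ ½·16.6009 ≈ 8.30045

m_a = 10.6, m_b = 5.276, m_c = 8.3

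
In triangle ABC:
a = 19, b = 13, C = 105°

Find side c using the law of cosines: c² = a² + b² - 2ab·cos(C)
c² = 19² + 13² − 2·19·13·cos(105°)
cos(105°) ≈ -0.258819
c² ≈ 361 + 169 − 494·(-0.258819) ≈ 530 + 127.857 ≈ 657.857
c ≈ √657.857 ≈ 25.6487

c = 25.65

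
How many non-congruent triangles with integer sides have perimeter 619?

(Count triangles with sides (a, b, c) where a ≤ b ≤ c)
Let a ≤ b ≤ c with a + b + c = 619. The only binding inequality is a + b > c, i.e. 619 − c > c, so c < 619/2; and c ≥ 619/3 since c is the largest side.
So 207 ≤ c ≤ 309. For each c, b runs from ⌈(619 − c)/2⌉ up to c (then a = 619 − b − c satisfies 1 ≤ a ≤ b automatically), giving c − ⌈(619 − c)/2⌉ + 1 choices.
Summing over c: 2 + 3 + 5 + 6 + … + 153 + 155  (103 terms, c = 207, …, 309) = 8060
Check (closed form: nearest integer to p²/48 for even p, (p+3)²/48 for odd p): (619+3)²/48 = 622²/48 = 386884/48 ≈ 8060.08 → 8060

8060 triangles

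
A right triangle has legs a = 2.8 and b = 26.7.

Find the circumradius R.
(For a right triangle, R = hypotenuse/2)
Hypotenuse c = √(a² + b²) = √(7.84 + 712.89) = √720.73 ≈ 26.8464
R = c/2 ≈ 26.8464/2 ≈ 13.4232

R = 13.42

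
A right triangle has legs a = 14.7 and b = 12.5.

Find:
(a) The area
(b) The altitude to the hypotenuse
(a) The legs are perpendicular, so Area = ½·a·b = ½·14.7·12.5 = ½·183.75 = 91.875
(b) Hypotenuse c = √(a² + b²) = √(216.09 + 156.25) = √372.34 ≈ 19.2961
    Area = ½·c·h_c  ⇒  h_c = 2·Area/c = 183.75/19.2961 ≈ 9.52264

Area = 91.875, h_c = 9.523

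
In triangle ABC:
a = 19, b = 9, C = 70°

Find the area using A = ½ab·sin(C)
A = ½·a·b·sin(C) = ½·19·9·sin(70°)
sin(70°) ≈ 0.939693
A ≈ ½·171·0.939693 = 85.5·0.939693 ≈ 80.3437

Area = 80.34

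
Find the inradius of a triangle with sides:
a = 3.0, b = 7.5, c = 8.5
r = Area/s where s is the semi-perimeter.
s = (3.0 + 7.5 + 8.5)/2 = 19/2 = 9.5
Area = √(s(s−a)(s−b)(s−c)) = √(9.5·6.5·2·1) ≈ √123.5 ≈ 11.1131
r ≈ 11.1131/9.5 ≈ 1.1698

r = 1.17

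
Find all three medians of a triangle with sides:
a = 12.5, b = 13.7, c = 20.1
Median formula: m_a = ½√(2b² + 2c² − a²) (and cyclically). a² = 156.25, b² = 187.69, c² = 404.01.
m_a = ½√(2·187.69 + 2·404.01 − 156.25) = ½√1027.15 ≈ ½·32.0492 ≈ 16.0246
m_b = ½√(2·156.25 + 2·404.01 − 187.69) = ½√932.83 ≈ ½·30.5423 ≈ 15.2711
m_c = ½√(2·156.25 + 2·187.69 − 404.01) = ½√283.87 ≈ ½·16.8484 ≈ 8.42422

m_a = 16.02, m_b = 15.27, m_c = 8.424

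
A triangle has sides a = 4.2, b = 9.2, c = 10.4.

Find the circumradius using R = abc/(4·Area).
First find the area with Heron's formula.
s = (4.2 + 9.2 + 10.4)/2 = 11.9
Area = √(s(s−a)(s−b)(s−c)) = √(11.9·7.7·2.7·1.5) ≈ √371.101 ≈ 19.264
abc = 4.2·9.2·10.4 = 401.856
R = abc/(4·Area) ≈ 401.856/(4·19.264) = 401.856/77.056 ≈ 5.21512

R = 5.215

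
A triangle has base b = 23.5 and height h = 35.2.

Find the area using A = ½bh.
A = ½·b·h = ½·23.5·35.2 = ½·827.2 = 413.6

Area = 413.6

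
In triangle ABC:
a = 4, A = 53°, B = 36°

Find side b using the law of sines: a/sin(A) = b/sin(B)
a/sin(A) = b/sin(B)  ⇒  b = a·sin(B)/sin(A) = 4·sin(36°)/sin(53°)
sin(36°) ≈ 0.587785, sin(53°) ≈ 0.798636
b ≈ 4·0.587785/0.798636 ≈ 2.35114/0.798636 ≈ 2.94395

b = 2.944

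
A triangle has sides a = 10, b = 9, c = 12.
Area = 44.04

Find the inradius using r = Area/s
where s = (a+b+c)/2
s = (10 + 9 + 12)/2 = 31/2 = 15.5
r = Area/s = 44.04/15.5 ≈ 2.84129

r = 2.841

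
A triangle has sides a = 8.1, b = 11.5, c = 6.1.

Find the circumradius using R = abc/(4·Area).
First find the area with Heron's formula.
s = (8.1 + 11.5 + 6.1)/2 = 12.85
Area = √(s(s−a)(s−b)(s−c)) = √(12.85·4.75·1.35·6.75) ≈ √556.204 ≈ 23.584
abc = 8.1·11.5·6.1 = 568.215
R = abc/(4·Area) ≈ 568.215/(4·23.584) = 568.215/94.3359 ≈ 6.02331

R = 6.023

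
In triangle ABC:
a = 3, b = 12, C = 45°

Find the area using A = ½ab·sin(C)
A = ½·a·b·sin(C) = ½·3·12·sin(45°)
sin(45°) ≈ 0.707107
A ≈ ½·36·0.707107 = 18·0.707107 ≈ 12.7279

Area = 12.73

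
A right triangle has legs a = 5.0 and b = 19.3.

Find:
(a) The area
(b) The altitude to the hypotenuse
(a) The legs are perpendicular, so Area = ½·a·b = ½·5.0·19.3 = ½·96.5 = 48.25
(b) Hypotenuse c = √(a² + b²) = √(25 + 372.49) = √397.49 ≈ 19.9372
    Area = ½·c·h_c  ⇒  h_c = 2·Area/c = 96.5/19.9372 ≈ 4.84021

Area = 48.25, h_c = 4.84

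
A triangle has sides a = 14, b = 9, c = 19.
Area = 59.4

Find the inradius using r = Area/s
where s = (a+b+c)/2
s = (14 + 9 + 19)/2 = 42/2 = 21
r = Area/s = 59.4/21 ≈ 2.82857

r = 2.829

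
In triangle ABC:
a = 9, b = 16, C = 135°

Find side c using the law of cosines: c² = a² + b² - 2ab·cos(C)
c² = 9² + 16² − 2·9·16·cos(135°)
cos(135°) ≈ -0.707107
c² ≈ 81 + 256 − 288·(-0.707107) ≈ 337 + 203.647 ≈ 540.647
c ≈ √540.647 ≈ 23.2518

c = 23.25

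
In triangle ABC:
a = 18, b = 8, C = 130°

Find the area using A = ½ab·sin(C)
A = ½·a·b·sin(C) = ½·18·8·sin(130°)
sin(130°) ≈ 0.766044
A ≈ ½·144·0.766044 = 72·0.766044 ≈ 55.1552

Area = 55.16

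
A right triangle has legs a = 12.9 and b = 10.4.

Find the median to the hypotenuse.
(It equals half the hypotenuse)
Hypotenuse c = √(a² + b²) = √(166.41 + 108.16) = √274.57 ≈ 16.5702
Median to hypotenuse = c/2 ≈ 16.5702/2 ≈ 8.28508

Median = 8.285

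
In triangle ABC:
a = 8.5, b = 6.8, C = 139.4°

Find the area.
Two sides and the included angle (SAS): A = ½·a·b·sin(C) = ½·8.5·6.8·sin(139.4°)
sin(139.4°) ≈ 0.650774
A ≈ ½·57.8·0.650774 = 28.9·0.650774 ≈ 18.8074

Area = 18.81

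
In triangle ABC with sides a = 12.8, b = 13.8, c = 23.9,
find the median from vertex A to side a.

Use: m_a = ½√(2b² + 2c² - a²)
m_a = ½√(2·13.8² + 2·23.9² − 12.8²) = ½√(2·190.44 + 2·571.21 − 163.84) = ½√(380.88 + 1142.42 − 163.84) = ½√1359.46
√1359.46 ≈ 36.8709, so m_a ≈ 18.4354

m_a = 18.44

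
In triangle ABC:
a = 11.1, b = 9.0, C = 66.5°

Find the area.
Two sides and the included angle (SAS): A = ½·a·b·sin(C) = ½·11.1·9.0·sin(66.5°)
sin(66.5°) ≈ 0.91706
A ≈ ½·99.9·0.91706 = 49.95·0.91706 ≈ 45.8072

Area = 45.81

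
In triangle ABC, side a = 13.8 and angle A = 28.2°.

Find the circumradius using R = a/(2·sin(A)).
R = a/(2·sin(A)) = 13.8/(2·sin(28.2°))
sin(28.2°) ≈ 0.472551
R ≈ 13.8/(2·0.472551) = 13.8/0.945102 ≈ 14.6016

R = 14.6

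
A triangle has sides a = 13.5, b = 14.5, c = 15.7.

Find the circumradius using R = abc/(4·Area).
First find the area with Heron's formula.
s = (13.5 + 14.5 + 15.7)/2 = 21.85
Area = √(s(s−a)(s−b)(s−c)) = √(21.85·8.35·7.35·6.15) ≈ √8247.08 ≈ 90.8135
abc = 13.5·14.5·15.7 = 3073.275
R = abc/(4·Area) ≈ 3073.275/(4·90.8135) = 3073.275/363.254 ≈ 8.46041

R = 8.46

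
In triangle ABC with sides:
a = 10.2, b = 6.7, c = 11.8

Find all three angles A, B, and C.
Law of cosines for each angle (a² = 104.04, b² = 44.89, c² = 139.24):
cos(A) = (b² + c² − a²)/(2bc) = (44.89 + 139.24 − 104.04)/(2·6.7·11.8) = 80.09/158.12 ≈ 0.506514  ⇒  A ≈ 59.5681°
cos(B) = (a² + c² − b²)/(2ac) = (104.04 + 139.24 − 44.89)/(2·10.2·11.8) = 198.39/240.72 ≈ 0.824153  ⇒  B ≈ 34.4973°
cos(C) = (a² + b² − c²)/(2ab) = (104.04 + 44.89 − 139.24)/(2·10.2·6.7) = 9.69/136.68 ≈ 0.0708955  ⇒  C ≈ 85.9346°
Check: A + B + C ≈ 180°

A = 59.57°, B = 34.5°, C = 85.93°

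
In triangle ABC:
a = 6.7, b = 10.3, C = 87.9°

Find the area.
Two sides and the included angle (SAS): A = ½·a·b·sin(C) = ½·6.7·10.3·sin(87.9°)
sin(87.9°) ≈ 0.999328
A ≈ ½·69.01·0.999328 = 34.505·0.999328 ≈ 34.4818

Area = 34.48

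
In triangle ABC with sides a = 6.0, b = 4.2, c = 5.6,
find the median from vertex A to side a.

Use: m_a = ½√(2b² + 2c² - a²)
m_a = ½√(2·4.2² + 2·5.6² − 6.0²) = ½√(2·17.64 + 2·31.36 − 36) = ½√(35.28 + 62.72 − 36) = ½√62
√62 ≈ 7.87401, so m_a ≈ 3.937

m_a = 3.937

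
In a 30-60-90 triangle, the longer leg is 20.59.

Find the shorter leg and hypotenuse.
In a 30-60-90 triangle the sides are in ratio 1 : √3 : 2, so short leg = long leg/√3 and hypotenuse = 2·(short leg).
Short leg = 20.59/√3 ≈ 20.59/1.73205 ≈ 11.8876
Hypotenuse = 2·11.8876 ≈ 23.7753

Short leg = 11.89, Hypotenuse = 23.78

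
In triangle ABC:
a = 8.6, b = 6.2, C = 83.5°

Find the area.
Two sides and the included angle (SAS): A = ½·a·b·sin(C) = ½·8.6·6.2·sin(83.5°)
sin(83.5°) ≈ 0.993572
A ≈ ½·53.32·0.993572 = 26.66·0.993572 ≈ 26.4886

Area = 26.49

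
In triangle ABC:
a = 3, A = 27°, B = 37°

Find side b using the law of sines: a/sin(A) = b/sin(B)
a/sin(A) = b/sin(B)  ⇒  b = a·sin(B)/sin(A) = 3·sin(37°)/sin(27°)
sin(37°) ≈ 0.601815, sin(27°) ≈ 0.45399
b ≈ 3·0.601815/0.45399 ≈ 1.80545/0.45399 ≈ 3.97683

b = 3.977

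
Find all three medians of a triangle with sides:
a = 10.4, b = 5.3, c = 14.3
Median formula: m_a = ½√(2b² + 2c² − a²) (and cyclically). a² = 108.16, b² = 28.09, c² = 204.49.
m_a = ½√(2·28.09 + 2·204.49 − 108.16) = ½√357 ≈ ½·18.8944 ≈ 9.44722
m_b = ½√(2·108.16 + 2·204.49 − 28.09) = ½√597.21 ≈ ½·24.4379 ≈ 12.2189
m_c = ½√(2·108.16 + 2·28.09 − 204.49) = ½√68.01 ≈ ½·8.24682 ≈ 4.12341

m_a = 9.447, m_b = 12.22, m_c = 4.123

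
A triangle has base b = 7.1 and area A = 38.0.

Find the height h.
A = ½·b·h  ⇒  h = 2A/b = 2·38.0/7.1 = 76/7.1 ≈ 10.7042

h = 10.7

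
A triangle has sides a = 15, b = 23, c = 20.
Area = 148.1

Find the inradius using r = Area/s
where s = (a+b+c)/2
s = (15 + 23 + 20)/2 = 58/2 = 29
r = Area/s = 148.1/29 ≈ 5.1069

r = 5.107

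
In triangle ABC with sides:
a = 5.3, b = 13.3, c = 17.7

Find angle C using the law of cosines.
c² = a² + b² − 2ab·cos(C)  ⇒  cos(C) = (a² + b² − c²)/(2ab)
cos(C) = (5.3² + 13.3² − 17.7²)/(2·5.3·13.3) = (28.09 + 176.89 − 313.29)/140.98 = -108.31/140.98 ≈ -0.768265
C = arccos(-0.768265) ≈ 140.198°

C = 140.2°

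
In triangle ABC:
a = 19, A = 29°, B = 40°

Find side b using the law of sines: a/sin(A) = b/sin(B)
a/sin(A) = b/sin(B)  ⇒  b = a·sin(B)/sin(A) = 19·sin(40°)/sin(29°)
sin(40°) ≈ 0.642788, sin(29°) ≈ 0.48481
b ≈ 19·0.642788/0.48481 ≈ 12.213/0.48481 ≈ 25.1913

b = 25.19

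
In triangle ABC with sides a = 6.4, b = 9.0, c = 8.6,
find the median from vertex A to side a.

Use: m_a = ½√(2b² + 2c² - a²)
m_a = ½√(2·9.0² + 2·8.6² − 6.4²) = ½√(2·81 + 2·73.96 − 40.96) = ½√(162 + 147.92 − 40.96) = ½√268.96
√268.96 ≈ 16.4, so m_a ≈ 8.2

m_a = 8.2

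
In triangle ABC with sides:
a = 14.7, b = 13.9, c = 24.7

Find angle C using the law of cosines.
c² = a² + b² − 2ab·cos(C)  ⇒  cos(C) = (a² + b² − c²)/(2ab)
cos(C) = (14.7² + 13.9² − 24.7²)/(2·14.7·13.9) = (216.09 + 193.21 − 610.09)/408.66 = -200.79/408.66 ≈ -0.491338
C = arccos(-0.491338) ≈ 119.429°

C = 119.4°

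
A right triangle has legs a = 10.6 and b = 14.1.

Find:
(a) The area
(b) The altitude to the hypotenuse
(a) The legs are perpendicular, so Area = ½·a·b = ½·10.6·14.1 = ½·149.46 = 74.73
(b) Hypotenuse c = √(a² + b²) = √(112.36 + 198.81) = √311.17 ≈ 17.64
    Area = ½·c·h_c  ⇒  h_c = 2·Area/c = 149.46/17.64 ≈ 8.47278

Area = 74.73, h_c = 8.473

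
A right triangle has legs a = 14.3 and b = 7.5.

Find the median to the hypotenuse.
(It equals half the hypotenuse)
Hypotenuse c = √(a² + b²) = √(204.49 + 56.25) = √260.74 ≈ 16.1474
Median to hypotenuse = c/2 ≈ 16.1474/2 ≈ 8.07372

Median = 8.074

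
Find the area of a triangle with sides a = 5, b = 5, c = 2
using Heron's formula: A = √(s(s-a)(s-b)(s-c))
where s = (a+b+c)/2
s = (5 + 5 + 2)/2 = 12/2 = 6
s − a = 1, s − b = 1, s − c = 4
s(s−a)(s−b)(s−c) = 6·1·1·4 = 24
Area = √24 ≈ 4.89898

s = 6.0, Area = 4.899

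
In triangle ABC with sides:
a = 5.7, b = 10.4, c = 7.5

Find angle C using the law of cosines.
c² = a² + b² − 2ab·cos(C)  ⇒  cos(C) = (a² + b² − c²)/(2ab)
cos(C) = (5.7² + 10.4² − 7.5²)/(2·5.7·10.4) = (32.49 + 108.16 − 56.25)/118.56 = 84.4/118.56 ≈ 0.711876
C = arccos(0.711876) ≈ 44.6123°

C = 44.61°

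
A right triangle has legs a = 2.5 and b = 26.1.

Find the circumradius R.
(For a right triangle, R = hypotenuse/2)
Hypotenuse c = √(a² + b²) = √(6.25 + 681.21) = √687.46 ≈ 26.2195
R = c/2 ≈ 26.2195/2 ≈ 13.1097

R = 13.11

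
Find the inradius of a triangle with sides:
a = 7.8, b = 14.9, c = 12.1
r = Area/s where s is the semi-perimeter.
s = (7.8 + 14.9 + 12.1)/2 = 34.8/2 = 17.4
Area = √(s(s−a)(s−b)(s−c)) = √(17.4·9.6·2.5·5.3) ≈ √2213.28 ≈ 47.0455
r ≈ 47.0455/17.4 ≈ 2.70376

r = 2.704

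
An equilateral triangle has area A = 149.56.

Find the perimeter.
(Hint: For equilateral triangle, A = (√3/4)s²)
A = (√3/4)s²  ⇒  s² = 4A/√3 = 4·149.56/√3 = 598.24/1.73205 ≈ 345.394
s ≈ √345.394 ≈ 18.5848
Perimeter = 3s ≈ 3·18.5848 ≈ 55.7543

Perimeter = 55.75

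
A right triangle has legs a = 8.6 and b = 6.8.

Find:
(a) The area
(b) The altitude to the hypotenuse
(a) The legs are perpendicular, so Area = ½·a·b = ½·8.6·6.8 = ½·58.48 = 29.24
(b) Hypotenuse c = √(a² + b²) = √(73.96 + 46.24) = √120.2 ≈ 10.9636
    Area = ½·c·h_c  ⇒  h_c = 2·Area/c = 58.48/10.9636 ≈ 5.33403

Area = 29.24, h_c = 5.334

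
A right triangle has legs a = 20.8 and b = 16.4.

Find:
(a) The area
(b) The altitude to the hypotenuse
(a) The legs are perpendicular, so Area = ½·a·b = ½·20.8·16.4 = ½·341.12 = 170.56
(b) Hypotenuse c = √(a² + b²) = √(432.64 + 268.96) = √701.6 ≈ 26.4877
    Area = ½·c·h_c  ⇒  h_c = 2·Area/c = 341.12/26.4877 ≈ 12.8784

Area = 170.56, h_c = 12.88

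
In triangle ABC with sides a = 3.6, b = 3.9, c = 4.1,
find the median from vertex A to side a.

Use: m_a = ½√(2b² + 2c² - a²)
m_a = ½√(2·3.9² + 2·4.1² − 3.6²) = ½√(2·15.21 + 2·16.81 − 12.96) = ½√(30.42 + 33.62 − 12.96) = ½√51.08
√51.08 ≈ 7.14703, so m_a ≈ 3.57351

m_a = 3.574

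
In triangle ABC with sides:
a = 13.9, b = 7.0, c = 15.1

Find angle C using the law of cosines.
c² = a² + b² − 2ab·cos(C)  ⇒  cos(C) = (a² + b² − c²)/(2ab)
cos(C) = (13.9² + 7.0² − 15.1²)/(2·13.9·7.0) = (193.21 + 49 − 228.01)/194.6 = 14.2/194.6 ≈ 0.0729702
C = arccos(0.0729702) ≈ 85.8154°

C = 85.82°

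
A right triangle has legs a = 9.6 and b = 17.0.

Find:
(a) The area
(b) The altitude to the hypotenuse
(a) The legs are perpendicular, so Area = ½·a·b = ½·9.6·17.0 = ½·163.2 = 81.6
(b) Hypotenuse c = √(a² + b²) = √(92.16 + 289) = √381.16 ≈ 19.5233
    Area = ½·c·h_c  ⇒  h_c = 2·Area/c = 163.2/19.5233 ≈ 8.35923

Area = 81.6, h_c = 8.359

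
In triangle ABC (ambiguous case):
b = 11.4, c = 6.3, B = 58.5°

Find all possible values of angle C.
b/sin(B) = c/sin(C)  ⇒  sin(C) = c·sin(B)/b = 6.3·sin(58.5°)/11.4
sin(58.5°) ≈ 0.85264
sin(C) ≈ 6.3·0.85264/11.4 ≈ 5.37163/11.4 ≈ 0.471196
Candidate 1: C₁ = arcsin(0.471196) ≈ 28.112°  →  A = 180° − 58.5° − 28.112° ≈ 93.388° > 0, valid
Candidate 2: C₂ = 180° − C₁ ≈ 151.888°  →  A = 180° − 58.5° − 151.888° ≈ -30.388° ≤ 0, not a valid triangle

C = 28.11° (one solution)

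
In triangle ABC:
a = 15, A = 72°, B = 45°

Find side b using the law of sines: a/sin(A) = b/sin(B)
a/sin(A) = b/sin(B)  ⇒  b = a·sin(B)/sin(A) = 15·sin(45°)/sin(72°)
sin(45°) ≈ 0.707107, sin(72°) ≈ 0.951057
b ≈ 15·0.707107/0.951057 ≈ 10.6066/0.951057 ≈ 11.1524

b = 11.15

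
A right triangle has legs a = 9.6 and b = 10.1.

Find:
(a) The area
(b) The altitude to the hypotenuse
(a) The legs are perpendicular, so Area = ½·a·b = ½·9.6·10.1 = ½·96.96 = 48.48
(b) Hypotenuse c = √(a² + b²) = √(92.16 + 102.01) = √194.17 ≈ 13.9345
    Area = ½·c·h_c  ⇒  h_c = 2·Area/c = 96.96/13.9345 ≈ 6.95827

Area = 48.48, h_c = 6.958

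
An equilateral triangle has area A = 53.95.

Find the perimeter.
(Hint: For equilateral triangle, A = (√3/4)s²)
A = (√3/4)s²  ⇒  s² = 4A/√3 = 4·53.95/√3 = 215.8/1.73205 ≈ 124.592
s ≈ √124.592 ≈ 11.1621
Perimeter = 3s ≈ 3·11.1621 ≈ 33.4863

Perimeter = 33.49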